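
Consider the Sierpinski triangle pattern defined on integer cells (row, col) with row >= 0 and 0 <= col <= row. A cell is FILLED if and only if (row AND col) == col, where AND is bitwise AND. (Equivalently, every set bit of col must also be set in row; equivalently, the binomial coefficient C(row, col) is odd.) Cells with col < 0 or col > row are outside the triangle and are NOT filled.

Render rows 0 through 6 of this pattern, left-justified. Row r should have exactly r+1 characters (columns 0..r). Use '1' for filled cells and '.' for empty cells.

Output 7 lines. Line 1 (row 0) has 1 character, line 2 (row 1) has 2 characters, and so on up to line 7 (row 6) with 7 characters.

r0=0: 1
r1=1: 11
r2=10: 1.1
r3=11: 1111
r4=100: 1...1
r5=101: 11..11
r6=110: 1.1.1.1

Answer: 1
11
1.1
1111
1...1
11..11
1.1.1.1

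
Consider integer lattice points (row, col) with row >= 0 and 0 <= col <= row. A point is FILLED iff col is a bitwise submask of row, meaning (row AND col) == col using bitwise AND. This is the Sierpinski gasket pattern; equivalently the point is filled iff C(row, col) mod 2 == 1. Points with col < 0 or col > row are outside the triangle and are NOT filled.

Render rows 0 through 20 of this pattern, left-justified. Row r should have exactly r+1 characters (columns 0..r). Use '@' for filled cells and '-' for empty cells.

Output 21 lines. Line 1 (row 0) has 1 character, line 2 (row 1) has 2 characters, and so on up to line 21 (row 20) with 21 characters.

Answer: @
@@
@-@
@@@@
@---@
@@--@@
@-@-@-@
@@@@@@@@
@-------@
@@------@@
@-@-----@-@
@@@@----@@@@
@---@---@---@
@@--@@--@@--@@
@-@-@-@-@-@-@-@
@@@@@@@@@@@@@@@@
@---------------@
@@--------------@@
@-@-------------@-@
@@@@------------@@@@
@---@-----------@---@

Derivation:
r0=0: @
r1=1: @@
r2=10: @-@
r3=11: @@@@
r4=100: @---@
r5=101: @@--@@
r6=110: @-@-@-@
r7=111: @@@@@@@@
r8=1000: @-------@
r9=1001: @@------@@
r10=1010: @-@-----@-@
r11=1011: @@@@----@@@@
r12=1100: @---@---@---@
r13=1101: @@--@@--@@--@@
r14=1110: @-@-@-@-@-@-@-@
r15=1111: @@@@@@@@@@@@@@@@
r16=10000: @---------------@
r17=10001: @@--------------@@
r18=10010: @-@-------------@-@
r19=10011: @@@@------------@@@@
r20=10100: @---@-----------@---@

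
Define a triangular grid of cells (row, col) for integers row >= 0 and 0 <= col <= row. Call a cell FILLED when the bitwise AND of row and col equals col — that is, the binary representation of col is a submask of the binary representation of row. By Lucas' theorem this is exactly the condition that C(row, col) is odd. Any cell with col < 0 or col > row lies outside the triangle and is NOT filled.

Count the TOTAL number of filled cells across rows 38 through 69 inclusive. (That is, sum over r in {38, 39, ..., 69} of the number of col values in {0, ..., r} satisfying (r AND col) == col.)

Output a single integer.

Answer: 486

Derivation:
r38=100110 pc3: +8 =8
r39=100111 pc4: +16 =24
r40=101000 pc2: +4 =28
r41=101001 pc3: +8 =36
r42=101010 pc3: +8 =44
r43=101011 pc4: +16 =60
r44=101100 pc3: +8 =68
r45=101101 pc4: +16 =84
r46=101110 pc4: +16 =100
r47=101111 pc5: +32 =132
r48=110000 pc2: +4 =136
r49=110001 pc3: +8 =144
r50=110010 pc3: +8 =152
r51=110011 pc4: +16 =168
r52=110100 pc3: +8 =176
r53=110101 pc4: +16 =192
r54=110110 pc4: +16 =208
r55=110111 pc5: +32 =240
r56=111000 pc3: +8 =248
r57=111001 pc4: +16 =264
r58=111010 pc4: +16 =280
r59=111011 pc5: +32 =312
r60=111100 pc4: +16 =328
r61=111101 pc5: +32 =360
r62=111110 pc5: +32 =392
r63=111111 pc6: +64 =456
r64=1000000 pc1: +2 =458
r65=1000001 pc2: +4 =462
r66=1000010 pc2: +4 =466
r67=1000011 pc3: +8 =474
r68=1000100 pc2: +4 =478
r69=1000101 pc3: +8 =486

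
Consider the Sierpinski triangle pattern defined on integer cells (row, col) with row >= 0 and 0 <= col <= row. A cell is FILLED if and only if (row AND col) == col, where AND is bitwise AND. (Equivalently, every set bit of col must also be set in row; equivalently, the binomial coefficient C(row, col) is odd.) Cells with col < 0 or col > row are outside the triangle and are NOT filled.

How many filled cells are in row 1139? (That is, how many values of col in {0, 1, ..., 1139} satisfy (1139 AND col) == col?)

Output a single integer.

Answer: 64

Derivation:
1139 in binary = 10001110011
popcount(1139) = number of 1-bits in 10001110011 = 6
A col c satisfies (1139 AND c) == c iff every set bit of c is also set in 1139; each of the 6 set bits of 1139 can independently be on or off in c.
count = 2^6 = 64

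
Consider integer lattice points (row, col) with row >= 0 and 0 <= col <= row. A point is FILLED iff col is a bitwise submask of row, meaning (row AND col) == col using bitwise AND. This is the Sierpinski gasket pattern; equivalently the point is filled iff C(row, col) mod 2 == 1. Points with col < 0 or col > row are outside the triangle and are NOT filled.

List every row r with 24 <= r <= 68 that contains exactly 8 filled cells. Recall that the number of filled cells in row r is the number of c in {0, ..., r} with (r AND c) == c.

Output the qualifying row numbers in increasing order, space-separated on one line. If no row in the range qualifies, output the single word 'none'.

Answer: 25 26 28 35 37 38 41 42 44 49 50 52 56 67

Derivation:
Row r has 2^popcount(r) filled cells, so we need popcount(r) = log2(8) = 3.
Scan r = 24..68 and keep those with exactly 3 one-bits:
r=24=11000 popcount=2 -> skip
r=25=11001 popcount=3 -> KEEP
r=26=11010 popcount=3 -> KEEP
r=27=11011 popcount=4 -> skip
r=28=11100 popcount=3 -> KEEP
r=29=11101 popcount=4 -> skip
r=30=11110 popcount=4 -> skip
r=31=11111 popcount=5 -> skip
r=32=100000 popcount=1 -> skip
r=33=100001 popcount=2 -> skip
r=34=100010 popcount=2 -> skip
r=35=100011 popcount=3 -> KEEP
r=36=100100 popcount=2 -> skip
r=37=100101 popcount=3 -> KEEP
r=38=100110 popcount=3 -> KEEP
r=39=100111 popcount=4 -> skip
r=40=101000 popcount=2 -> skip
r=41=101001 popcount=3 -> KEEP
r=42=101010 popcount=3 -> KEEP
r=43=101011 popcount=4 -> skip
r=44=101100 popcount=3 -> KEEP
r=45=101101 popcount=4 -> skip
r=46=101110 popcount=4 -> skip
r=47=101111 popcount=5 -> skip
r=48=110000 popcount=2 -> skip
r=49=110001 popcount=3 -> KEEP
r=50=110010 popcount=3 -> KEEP
r=51=110011 popcount=4 -> skip
r=52=110100 popcount=3 -> KEEP
r=53=110101 popcount=4 -> skip
r=54=110110 popcount=4 -> skip
r=55=110111 popcount=5 -> skip
r=56=111000 popcount=3 -> KEEP
r=57=111001 popcount=4 -> skip
r=58=111010 popcount=4 -> skip
r=59=111011 popcount=5 -> skip
r=60=111100 popcount=4 -> skip
r=61=111101 popcount=5 -> skip
r=62=111110 popcount=5 -> skip
r=63=111111 popcount=6 -> skip
r=64=1000000 popcount=1 -> skip
r=65=1000001 popcount=2 -> skip
r=66=1000010 popcount=2 -> skip
r=67=1000011 popcount=3 -> KEEP
r=68=1000100 popcount=2 -> skip
Kept rows: 25 26 28 35 37 38 41 42 44 49 50 52 56 67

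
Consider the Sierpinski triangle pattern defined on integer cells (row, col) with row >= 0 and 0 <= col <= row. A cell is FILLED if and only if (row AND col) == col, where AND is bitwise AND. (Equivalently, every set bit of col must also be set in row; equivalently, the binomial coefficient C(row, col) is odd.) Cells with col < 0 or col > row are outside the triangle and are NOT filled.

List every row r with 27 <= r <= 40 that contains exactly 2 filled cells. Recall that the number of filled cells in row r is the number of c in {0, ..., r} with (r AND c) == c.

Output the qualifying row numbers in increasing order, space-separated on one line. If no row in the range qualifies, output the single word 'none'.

Row r has 2^popcount(r) filled cells, so we need popcount(r) = log2(2) = 1.
Scan r = 27..40 and keep those with exactly 1 one-bits:
r=27=11011 popcount=4 -> skip
r=28=11100 popcount=3 -> skip
r=29=11101 popcount=4 -> skip
r=30=11110 popcount=4 -> skip
r=31=11111 popcount=5 -> skip
r=32=100000 popcount=1 -> KEEP
r=33=100001 popcount=2 -> skip
r=34=100010 popcount=2 -> skip
r=35=100011 popcount=3 -> skip
r=36=100100 popcount=2 -> skip
r=37=100101 popcount=3 -> skip
r=38=100110 popcount=3 -> skip
r=39=100111 popcount=4 -> skip
r=40=101000 popcount=2 -> skip
Kept rows: 32

Answer: 32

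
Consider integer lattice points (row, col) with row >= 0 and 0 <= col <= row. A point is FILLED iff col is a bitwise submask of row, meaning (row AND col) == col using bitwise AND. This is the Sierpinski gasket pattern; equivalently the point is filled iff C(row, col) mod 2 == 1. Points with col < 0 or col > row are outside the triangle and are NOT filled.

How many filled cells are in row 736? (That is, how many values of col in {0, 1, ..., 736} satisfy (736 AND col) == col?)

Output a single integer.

Answer: 16

Derivation:
736 in binary = 1011100000
popcount(736) = number of 1-bits in 1011100000 = 4
A col c satisfies (736 AND c) == c iff every set bit of c is also set in 736; each of the 4 set bits of 736 can independently be on or off in c.
count = 2^4 = 16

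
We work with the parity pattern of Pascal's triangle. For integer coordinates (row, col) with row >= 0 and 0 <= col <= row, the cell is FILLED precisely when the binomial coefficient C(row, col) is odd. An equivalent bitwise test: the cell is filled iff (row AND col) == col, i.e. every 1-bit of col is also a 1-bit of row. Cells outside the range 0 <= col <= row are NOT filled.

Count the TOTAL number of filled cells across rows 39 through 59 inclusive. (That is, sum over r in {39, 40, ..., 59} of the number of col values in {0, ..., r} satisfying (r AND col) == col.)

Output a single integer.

Answer: 304

Derivation:
r39=100111 pc4: +16 =16
r40=101000 pc2: +4 =20
r41=101001 pc3: +8 =28
r42=101010 pc3: +8 =36
r43=101011 pc4: +16 =52
r44=101100 pc3: +8 =60
r45=101101 pc4: +16 =76
r46=101110 pc4: +16 =92
r47=101111 pc5: +32 =124
r48=110000 pc2: +4 =128
r49=110001 pc3: +8 =136
r50=110010 pc3: +8 =144
r51=110011 pc4: +16 =160
r52=110100 pc3: +8 =168
r53=110101 pc4: +16 =184
r54=110110 pc4: +16 =200
r55=110111 pc5: +32 =232
r56=111000 pc3: +8 =240
r57=111001 pc4: +16 =256
r58=111010 pc4: +16 =272
r59=111011 pc5: +32 =304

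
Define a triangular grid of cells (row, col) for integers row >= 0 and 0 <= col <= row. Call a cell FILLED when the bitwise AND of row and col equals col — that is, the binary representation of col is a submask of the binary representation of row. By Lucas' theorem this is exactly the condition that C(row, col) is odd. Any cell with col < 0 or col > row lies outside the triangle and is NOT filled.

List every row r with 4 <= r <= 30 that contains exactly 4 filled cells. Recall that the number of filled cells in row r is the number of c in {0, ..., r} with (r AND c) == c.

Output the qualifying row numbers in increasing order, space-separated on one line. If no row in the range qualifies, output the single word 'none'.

Answer: 5 6 9 10 12 17 18 20 24

Derivation:
Row r has 2^popcount(r) filled cells, so we need popcount(r) = log2(4) = 2.
Scan r = 4..30 and keep those with exactly 2 one-bits:
r=4=100 popcount=1 -> skip
r=5=101 popcount=2 -> KEEP
r=6=110 popcount=2 -> KEEP
r=7=111 popcount=3 -> skip
r=8=1000 popcount=1 -> skip
r=9=1001 popcount=2 -> KEEP
r=10=1010 popcount=2 -> KEEP
r=11=1011 popcount=3 -> skip
r=12=1100 popcount=2 -> KEEP
r=13=1101 popcount=3 -> skip
r=14=1110 popcount=3 -> skip
r=15=1111 popcount=4 -> skip
r=16=10000 popcount=1 -> skip
r=17=10001 popcount=2 -> KEEP
r=18=10010 popcount=2 -> KEEP
r=19=10011 popcount=3 -> skip
r=20=10100 popcount=2 -> KEEP
r=21=10101 popcount=3 -> skip
r=22=10110 popcount=3 -> skip
r=23=10111 popcount=4 -> skip
r=24=11000 popcount=2 -> KEEP
r=25=11001 popcount=3 -> skip
r=26=11010 popcount=3 -> skip
r=27=11011 popcount=4 -> skip
r=28=11100 popcount=3 -> skip
r=29=11101 popcount=4 -> skip
r=30=11110 popcount=4 -> skip
Kept rows: 5 6 9 10 12 17 18 20 24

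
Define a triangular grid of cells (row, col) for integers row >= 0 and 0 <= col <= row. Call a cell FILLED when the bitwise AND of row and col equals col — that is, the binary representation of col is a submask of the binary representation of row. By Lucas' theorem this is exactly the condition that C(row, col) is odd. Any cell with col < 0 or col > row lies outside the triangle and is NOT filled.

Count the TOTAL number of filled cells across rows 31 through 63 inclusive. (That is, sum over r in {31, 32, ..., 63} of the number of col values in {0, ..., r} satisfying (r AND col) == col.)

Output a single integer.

r31=11111 pc5: +32 =32
r32=100000 pc1: +2 =34
r33=100001 pc2: +4 =38
r34=100010 pc2: +4 =42
r35=100011 pc3: +8 =50
r36=100100 pc2: +4 =54
r37=100101 pc3: +8 =62
r38=100110 pc3: +8 =70
r39=100111 pc4: +16 =86
r40=101000 pc2: +4 =90
r41=101001 pc3: +8 =98
r42=101010 pc3: +8 =106
r43=101011 pc4: +16 =122
r44=101100 pc3: +8 =130
r45=101101 pc4: +16 =146
r46=101110 pc4: +16 =162
r47=101111 pc5: +32 =194
r48=110000 pc2: +4 =198
r49=110001 pc3: +8 =206
r50=110010 pc3: +8 =214
r51=110011 pc4: +16 =230
r52=110100 pc3: +8 =238
r53=110101 pc4: +16 =254
r54=110110 pc4: +16 =270
r55=110111 pc5: +32 =302
r56=111000 pc3: +8 =310
r57=111001 pc4: +16 =326
r58=111010 pc4: +16 =342
r59=111011 pc5: +32 =374
r60=111100 pc4: +16 =390
r61=111101 pc5: +32 =422
r62=111110 pc5: +32 =454
r63=111111 pc6: +64 =518

Answer: 518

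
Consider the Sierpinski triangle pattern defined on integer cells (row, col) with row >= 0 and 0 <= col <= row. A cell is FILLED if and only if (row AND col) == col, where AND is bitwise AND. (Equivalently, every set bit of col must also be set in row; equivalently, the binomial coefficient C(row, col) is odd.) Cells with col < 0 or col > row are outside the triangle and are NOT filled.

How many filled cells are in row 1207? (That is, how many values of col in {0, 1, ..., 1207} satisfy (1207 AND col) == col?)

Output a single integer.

Answer: 128

Derivation:
1207 in binary = 10010110111
popcount(1207) = number of 1-bits in 10010110111 = 7
A col c satisfies (1207 AND c) == c iff every set bit of c is also set in 1207; each of the 7 set bits of 1207 can independently be on or off in c.
count = 2^7 = 128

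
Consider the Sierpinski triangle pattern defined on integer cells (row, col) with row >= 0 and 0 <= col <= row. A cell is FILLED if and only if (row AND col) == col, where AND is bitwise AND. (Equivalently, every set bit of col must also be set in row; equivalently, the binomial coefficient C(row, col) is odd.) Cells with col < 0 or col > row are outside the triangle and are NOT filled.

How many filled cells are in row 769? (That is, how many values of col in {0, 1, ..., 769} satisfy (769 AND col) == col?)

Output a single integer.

Answer: 8

Derivation:
769 in binary = 1100000001
popcount(769) = number of 1-bits in 1100000001 = 3
A col c satisfies (769 AND c) == c iff every set bit of c is also set in 769; each of the 3 set bits of 769 can independently be on or off in c.
count = 2^3 = 8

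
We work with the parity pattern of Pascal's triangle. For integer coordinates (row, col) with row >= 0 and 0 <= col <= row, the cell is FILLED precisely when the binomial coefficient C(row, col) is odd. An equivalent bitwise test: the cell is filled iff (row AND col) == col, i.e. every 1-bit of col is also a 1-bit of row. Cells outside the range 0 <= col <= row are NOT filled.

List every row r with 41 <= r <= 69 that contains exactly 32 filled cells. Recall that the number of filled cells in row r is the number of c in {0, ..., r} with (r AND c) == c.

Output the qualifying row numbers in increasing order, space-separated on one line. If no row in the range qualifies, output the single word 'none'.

Row r has 2^popcount(r) filled cells, so we need popcount(r) = log2(32) = 5.
Scan r = 41..69 and keep those with exactly 5 one-bits:
r=41=101001 popcount=3 -> skip
r=42=101010 popcount=3 -> skip
r=43=101011 popcount=4 -> skip
r=44=101100 popcount=3 -> skip
r=45=101101 popcount=4 -> skip
r=46=101110 popcount=4 -> skip
r=47=101111 popcount=5 -> KEEP
r=48=110000 popcount=2 -> skip
r=49=110001 popcount=3 -> skip
r=50=110010 popcount=3 -> skip
r=51=110011 popcount=4 -> skip
r=52=110100 popcount=3 -> skip
r=53=110101 popcount=4 -> skip
r=54=110110 popcount=4 -> skip
r=55=110111 popcount=5 -> KEEP
r=56=111000 popcount=3 -> skip
r=57=111001 popcount=4 -> skip
r=58=111010 popcount=4 -> skip
r=59=111011 popcount=5 -> KEEP
r=60=111100 popcount=4 -> skip
r=61=111101 popcount=5 -> KEEP
r=62=111110 popcount=5 -> KEEP
r=63=111111 popcount=6 -> skip
r=64=1000000 popcount=1 -> skip
r=65=1000001 popcount=2 -> skip
r=66=1000010 popcount=2 -> skip
r=67=1000011 popcount=3 -> skip
r=68=1000100 popcount=2 -> skip
r=69=1000101 popcount=3 -> skip
Kept rows: 47 55 59 61 62

Answer: 47 55 59 61 62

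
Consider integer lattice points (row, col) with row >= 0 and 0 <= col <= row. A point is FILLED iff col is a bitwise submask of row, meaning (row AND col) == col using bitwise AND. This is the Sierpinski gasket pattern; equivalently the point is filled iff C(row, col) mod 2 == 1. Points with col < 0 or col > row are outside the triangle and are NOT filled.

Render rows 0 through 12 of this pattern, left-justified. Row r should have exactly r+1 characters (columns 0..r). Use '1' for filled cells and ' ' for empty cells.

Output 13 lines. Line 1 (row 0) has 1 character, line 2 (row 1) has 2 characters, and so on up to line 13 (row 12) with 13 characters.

Answer: 1
11
1 1
1111
1   1
11  11
1 1 1 1
11111111
1       1
11      11
1 1     1 1
1111    1111
1   1   1   1

Derivation:
r0=0: 1
r1=1: 11
r2=10: 1 1
r3=11: 1111
r4=100: 1   1
r5=101: 11  11
r6=110: 1 1 1 1
r7=111: 11111111
r8=1000: 1       1
r9=1001: 11      11
r10=1010: 1 1     1 1
r11=1011: 1111    1111
r12=1100: 1   1   1   1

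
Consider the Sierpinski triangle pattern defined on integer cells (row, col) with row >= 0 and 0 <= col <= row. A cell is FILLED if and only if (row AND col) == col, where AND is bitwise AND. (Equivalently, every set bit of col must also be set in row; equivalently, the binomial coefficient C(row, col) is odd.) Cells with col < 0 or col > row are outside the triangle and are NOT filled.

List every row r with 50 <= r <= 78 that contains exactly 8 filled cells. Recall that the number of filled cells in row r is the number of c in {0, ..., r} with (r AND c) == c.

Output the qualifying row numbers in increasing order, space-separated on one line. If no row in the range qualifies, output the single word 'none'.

Row r has 2^popcount(r) filled cells, so we need popcount(r) = log2(8) = 3.
Scan r = 50..78 and keep those with exactly 3 one-bits:
r=50=110010 popcount=3 -> KEEP
r=51=110011 popcount=4 -> skip
r=52=110100 popcount=3 -> KEEP
r=53=110101 popcount=4 -> skip
r=54=110110 popcount=4 -> skip
r=55=110111 popcount=5 -> skip
r=56=111000 popcount=3 -> KEEP
r=57=111001 popcount=4 -> skip
r=58=111010 popcount=4 -> skip
r=59=111011 popcount=5 -> skip
r=60=111100 popcount=4 -> skip
r=61=111101 popcount=5 -> skip
r=62=111110 popcount=5 -> skip
r=63=111111 popcount=6 -> skip
r=64=1000000 popcount=1 -> skip
r=65=1000001 popcount=2 -> skip
r=66=1000010 popcount=2 -> skip
r=67=1000011 popcount=3 -> KEEP
r=68=1000100 popcount=2 -> skip
r=69=1000101 popcount=3 -> KEEP
r=70=1000110 popcount=3 -> KEEP
r=71=1000111 popcount=4 -> skip
r=72=1001000 popcount=2 -> skip
r=73=1001001 popcount=3 -> KEEP
r=74=1001010 popcount=3 -> KEEP
r=75=1001011 popcount=4 -> skip
r=76=1001100 popcount=3 -> KEEP
r=77=1001101 popcount=4 -> skip
r=78=1001110 popcount=4 -> skip
Kept rows: 50 52 56 67 69 70 73 74 76

Answer: 50 52 56 67 69 70 73 74 76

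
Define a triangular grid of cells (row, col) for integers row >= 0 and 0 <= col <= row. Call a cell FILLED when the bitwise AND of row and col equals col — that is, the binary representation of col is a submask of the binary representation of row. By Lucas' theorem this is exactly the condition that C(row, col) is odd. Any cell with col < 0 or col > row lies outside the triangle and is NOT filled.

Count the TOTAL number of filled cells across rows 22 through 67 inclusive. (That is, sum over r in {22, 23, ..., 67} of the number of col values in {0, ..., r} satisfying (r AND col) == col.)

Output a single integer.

Answer: 636

Derivation:
r22=10110 pc3: +8 =8
r23=10111 pc4: +16 =24
r24=11000 pc2: +4 =28
r25=11001 pc3: +8 =36
r26=11010 pc3: +8 =44
r27=11011 pc4: +16 =60
r28=11100 pc3: +8 =68
r29=11101 pc4: +16 =84
r30=11110 pc4: +16 =100
r31=11111 pc5: +32 =132
r32=100000 pc1: +2 =134
r33=100001 pc2: +4 =138
r34=100010 pc2: +4 =142
r35=100011 pc3: +8 =150
r36=100100 pc2: +4 =154
r37=100101 pc3: +8 =162
r38=100110 pc3: +8 =170
r39=100111 pc4: +16 =186
r40=101000 pc2: +4 =190
r41=101001 pc3: +8 =198
r42=101010 pc3: +8 =206
r43=101011 pc4: +16 =222
r44=101100 pc3: +8 =230
r45=101101 pc4: +16 =246
r46=101110 pc4: +16 =262
r47=101111 pc5: +32 =294
r48=110000 pc2: +4 =298
r49=110001 pc3: +8 =306
r50=110010 pc3: +8 =314
r51=110011 pc4: +16 =330
r52=110100 pc3: +8 =338
r53=110101 pc4: +16 =354
r54=110110 pc4: +16 =370
r55=110111 pc5: +32 =402
r56=111000 pc3: +8 =410
r57=111001 pc4: +16 =426
r58=111010 pc4: +16 =442
r59=111011 pc5: +32 =474
r60=111100 pc4: +16 =490
r61=111101 pc5: +32 =522
r62=111110 pc5: +32 =554
r63=111111 pc6: +64 =618
r64=1000000 pc1: +2 =620
r65=1000001 pc2: +4 =624
r66=1000010 pc2: +4 =628
r67=1000011 pc3: +8 =636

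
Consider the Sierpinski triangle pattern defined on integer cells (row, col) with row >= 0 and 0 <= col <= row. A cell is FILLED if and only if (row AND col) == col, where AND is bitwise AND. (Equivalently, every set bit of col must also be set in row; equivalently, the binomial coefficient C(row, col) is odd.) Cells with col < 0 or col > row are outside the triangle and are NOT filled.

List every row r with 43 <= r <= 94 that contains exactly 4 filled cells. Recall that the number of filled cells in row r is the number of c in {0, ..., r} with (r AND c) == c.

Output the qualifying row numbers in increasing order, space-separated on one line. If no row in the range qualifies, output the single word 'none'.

Row r has 2^popcount(r) filled cells, so we need popcount(r) = log2(4) = 2.
Scan r = 43..94 and keep those with exactly 2 one-bits:
r=43=101011 popcount=4 -> skip
r=44=101100 popcount=3 -> skip
r=45=101101 popcount=4 -> skip
r=46=101110 popcount=4 -> skip
r=47=101111 popcount=5 -> skip
r=48=110000 popcount=2 -> KEEP
r=49=110001 popcount=3 -> skip
r=50=110010 popcount=3 -> skip
r=51=110011 popcount=4 -> skip
r=52=110100 popcount=3 -> skip
r=53=110101 popcount=4 -> skip
r=54=110110 popcount=4 -> skip
r=55=110111 popcount=5 -> skip
r=56=111000 popcount=3 -> skip
r=57=111001 popcount=4 -> skip
r=58=111010 popcount=4 -> skip
r=59=111011 popcount=5 -> skip
r=60=111100 popcount=4 -> skip
r=61=111101 popcount=5 -> skip
r=62=111110 popcount=5 -> skip
r=63=111111 popcount=6 -> skip
r=64=1000000 popcount=1 -> skip
r=65=1000001 popcount=2 -> KEEP
r=66=1000010 popcount=2 -> KEEP
r=67=1000011 popcount=3 -> skip
r=68=1000100 popcount=2 -> KEEP
r=69=1000101 popcount=3 -> skip
r=70=1000110 popcount=3 -> skip
r=71=1000111 popcount=4 -> skip
r=72=1001000 popcount=2 -> KEEP
r=73=1001001 popcount=3 -> skip
r=74=1001010 popcount=3 -> skip
r=75=1001011 popcount=4 -> skip
r=76=1001100 popcount=3 -> skip
r=77=1001101 popcount=4 -> skip
r=78=1001110 popcount=4 -> skip
r=79=1001111 popcount=5 -> skip
r=80=1010000 popcount=2 -> KEEP
r=81=1010001 popcount=3 -> skip
r=82=1010010 popcount=3 -> skip
r=83=1010011 popcount=4 -> skip
r=84=1010100 popcount=3 -> skip
r=85=1010101 popcount=4 -> skip
r=86=1010110 popcount=4 -> skip
r=87=1010111 popcount=5 -> skip
r=88=1011000 popcount=3 -> skip
r=89=1011001 popcount=4 -> skip
r=90=1011010 popcount=4 -> skip
r=91=1011011 popcount=5 -> skip
r=92=1011100 popcount=4 -> skip
r=93=1011101 popcount=5 -> skip
r=94=1011110 popcount=5 -> skip
Kept rows: 48 65 66 68 72 80

Answer: 48 65 66 68 72 80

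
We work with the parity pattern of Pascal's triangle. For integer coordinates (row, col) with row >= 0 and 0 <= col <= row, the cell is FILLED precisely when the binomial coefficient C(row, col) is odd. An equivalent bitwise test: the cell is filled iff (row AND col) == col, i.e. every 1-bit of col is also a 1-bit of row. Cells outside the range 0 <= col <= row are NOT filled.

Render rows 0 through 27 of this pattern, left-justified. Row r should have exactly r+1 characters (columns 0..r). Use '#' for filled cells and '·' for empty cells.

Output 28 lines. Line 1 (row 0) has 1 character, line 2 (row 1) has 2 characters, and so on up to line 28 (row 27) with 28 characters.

r0=0: #
r1=1: ##
r2=10: #·#
r3=11: ####
r4=100: #···#
r5=101: ##··##
r6=110: #·#·#·#
r7=111: ########
r8=1000: #·······#
r9=1001: ##······##
r10=1010: #·#·····#·#
r11=1011: ####····####
r12=1100: #···#···#···#
r13=1101: ##··##··##··##
r14=1110: #·#·#·#·#·#·#·#
r15=1111: ################
r16=10000: #···············#
r17=10001: ##··············##
r18=10010: #·#·············#·#
r19=10011: ####············####
r20=10100: #···#···········#···#
r21=10101: ##··##··········##··##
r22=10110: #·#·#·#·········#·#·#·#
r23=10111: ########········########
r24=11000: #·······#·······#·······#
r25=11001: ##······##······##······##
r26=11010: #·#·····#·#·····#·#·····#·#
r27=11011: ####····####····####····####

Answer: #
##
#·#
####
#···#
##··##
#·#·#·#
########
#·······#
##······##
#·#·····#·#
####····####
#···#···#···#
##··##··##··##
#·#·#·#·#·#·#·#
################
#···············#
##··············##
#·#·············#·#
####············####
#···#···········#···#
##··##··········##··##
#·#·#·#·········#·#·#·#
########········########
#·······#·······#·······#
##······##······##······##
#·#·····#·#·····#·#·····#·#
####····####····####····####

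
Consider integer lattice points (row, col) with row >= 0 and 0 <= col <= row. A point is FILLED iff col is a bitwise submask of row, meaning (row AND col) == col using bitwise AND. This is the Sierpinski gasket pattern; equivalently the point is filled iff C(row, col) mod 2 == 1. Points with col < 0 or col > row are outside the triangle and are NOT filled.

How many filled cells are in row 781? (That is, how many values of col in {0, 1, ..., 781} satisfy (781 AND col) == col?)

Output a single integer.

Answer: 32

Derivation:
781 in binary = 1100001101
popcount(781) = number of 1-bits in 1100001101 = 5
A col c satisfies (781 AND c) == c iff every set bit of c is also set in 781; each of the 5 set bits of 781 can independently be on or off in c.
count = 2^5 = 32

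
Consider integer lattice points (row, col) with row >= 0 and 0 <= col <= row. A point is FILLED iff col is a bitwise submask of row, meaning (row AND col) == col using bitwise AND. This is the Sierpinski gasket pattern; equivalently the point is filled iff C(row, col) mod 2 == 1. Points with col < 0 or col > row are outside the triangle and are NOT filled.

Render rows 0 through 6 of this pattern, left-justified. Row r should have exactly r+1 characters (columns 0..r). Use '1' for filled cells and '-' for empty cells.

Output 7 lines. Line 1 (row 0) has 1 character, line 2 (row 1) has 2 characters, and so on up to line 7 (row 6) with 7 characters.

Answer: 1
11
1-1
1111
1---1
11--11
1-1-1-1

Derivation:
r0=0: 1
r1=1: 11
r2=10: 1-1
r3=11: 1111
r4=100: 1---1
r5=101: 11--11
r6=110: 1-1-1-1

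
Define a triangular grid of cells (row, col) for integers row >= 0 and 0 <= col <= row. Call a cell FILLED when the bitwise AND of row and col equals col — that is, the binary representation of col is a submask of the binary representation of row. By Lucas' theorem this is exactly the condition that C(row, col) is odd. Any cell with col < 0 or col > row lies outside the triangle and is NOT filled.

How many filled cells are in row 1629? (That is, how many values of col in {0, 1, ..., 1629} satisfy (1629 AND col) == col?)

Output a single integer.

Answer: 128

Derivation:
1629 in binary = 11001011101
popcount(1629) = number of 1-bits in 11001011101 = 7
A col c satisfies (1629 AND c) == c iff every set bit of c is also set in 1629; each of the 7 set bits of 1629 can independently be on or off in c.
count = 2^7 = 128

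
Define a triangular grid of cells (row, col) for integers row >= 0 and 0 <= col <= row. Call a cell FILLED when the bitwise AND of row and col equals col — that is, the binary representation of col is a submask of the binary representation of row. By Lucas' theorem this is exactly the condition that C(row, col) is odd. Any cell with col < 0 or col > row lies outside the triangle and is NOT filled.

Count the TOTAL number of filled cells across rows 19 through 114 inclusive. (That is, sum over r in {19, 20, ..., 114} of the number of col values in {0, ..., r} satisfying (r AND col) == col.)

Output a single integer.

r19=10011 pc3: +8 =8
r20=10100 pc2: +4 =12
r21=10101 pc3: +8 =20
r22=10110 pc3: +8 =28
r23=10111 pc4: +16 =44
r24=11000 pc2: +4 =48
r25=11001 pc3: +8 =56
r26=11010 pc3: +8 =64
r27=11011 pc4: +16 =80
r28=11100 pc3: +8 =88
r29=11101 pc4: +16 =104
r30=11110 pc4: +16 =120
r31=11111 pc5: +32 =152
r32=100000 pc1: +2 =154
r33=100001 pc2: +4 =158
r34=100010 pc2: +4 =162
r35=100011 pc3: +8 =170
r36=100100 pc2: +4 =174
r37=100101 pc3: +8 =182
r38=100110 pc3: +8 =190
r39=100111 pc4: +16 =206
r40=101000 pc2: +4 =210
r41=101001 pc3: +8 =218
r42=101010 pc3: +8 =226
r43=101011 pc4: +16 =242
r44=101100 pc3: +8 =250
r45=101101 pc4: +16 =266
r46=101110 pc4: +16 =282
r47=101111 pc5: +32 =314
r48=110000 pc2: +4 =318
r49=110001 pc3: +8 =326
r50=110010 pc3: +8 =334
r51=110011 pc4: +16 =350
r52=110100 pc3: +8 =358
r53=110101 pc4: +16 =374
r54=110110 pc4: +16 =390
r55=110111 pc5: +32 =422
r56=111000 pc3: +8 =430
r57=111001 pc4: +16 =446
r58=111010 pc4: +16 =462
r59=111011 pc5: +32 =494
r60=111100 pc4: +16 =510
r61=111101 pc5: +32 =542
r62=111110 pc5: +32 =574
r63=111111 pc6: +64 =638
r64=1000000 pc1: +2 =640
r65=1000001 pc2: +4 =644
r66=1000010 pc2: +4 =648
r67=1000011 pc3: +8 =656
r68=1000100 pc2: +4 =660
r69=1000101 pc3: +8 =668
r70=1000110 pc3: +8 =676
r71=1000111 pc4: +16 =692
r72=1001000 pc2: +4 =696
r73=1001001 pc3: +8 =704
r74=1001010 pc3: +8 =712
r75=1001011 pc4: +16 =728
r76=1001100 pc3: +8 =736
r77=1001101 pc4: +16 =752
r78=1001110 pc4: +16 =768
r79=1001111 pc5: +32 =800
r80=1010000 pc2: +4 =804
r81=1010001 pc3: +8 =812
r82=1010010 pc3: +8 =820
r83=1010011 pc4: +16 =836
r84=1010100 pc3: +8 =844
r85=1010101 pc4: +16 =860
r86=1010110 pc4: +16 =876
r87=1010111 pc5: +32 =908
r88=1011000 pc3: +8 =916
r89=1011001 pc4: +16 =932
r90=1011010 pc4: +16 =948
r91=1011011 pc5: +32 =980
r92=1011100 pc4: +16 =996
r93=1011101 pc5: +32 =1028
r94=1011110 pc5: +32 =1060
r95=1011111 pc6: +64 =1124
r96=1100000 pc2: +4 =1128
r97=1100001 pc3: +8 =1136
r98=1100010 pc3: +8 =1144
r99=1100011 pc4: +16 =1160
r100=1100100 pc3: +8 =1168
r101=1100101 pc4: +16 =1184
r102=1100110 pc4: +16 =1200
r103=1100111 pc5: +32 =1232
r104=1101000 pc3: +8 =1240
r105=1101001 pc4: +16 =1256
r106=1101010 pc4: +16 =1272
r107=1101011 pc5: +32 =1304
r108=1101100 pc4: +16 =1320
r109=1101101 pc5: +32 =1352
r110=1101110 pc5: +32 =1384
r111=1101111 pc6: +64 =1448
r112=1110000 pc3: +8 =1456
r113=1110001 pc4: +16 =1472
r114=1110010 pc4: +16 =1488

Answer: 1488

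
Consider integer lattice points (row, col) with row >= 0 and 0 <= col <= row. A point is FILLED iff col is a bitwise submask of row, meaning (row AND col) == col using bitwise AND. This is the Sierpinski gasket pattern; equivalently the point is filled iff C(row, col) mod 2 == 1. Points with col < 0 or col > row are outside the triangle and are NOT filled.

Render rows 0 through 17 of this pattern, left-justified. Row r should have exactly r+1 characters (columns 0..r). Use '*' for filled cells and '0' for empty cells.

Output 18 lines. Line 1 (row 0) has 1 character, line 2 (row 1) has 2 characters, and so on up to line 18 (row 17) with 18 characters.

Answer: *
**
*0*
****
*000*
**00**
*0*0*0*
********
*0000000*
**000000**
*0*00000*0*
****0000****
*000*000*000*
**00**00**00**
*0*0*0*0*0*0*0*
****************
*000000000000000*
**00000000000000**

Derivation:
r0=0: *
r1=1: **
r2=10: *0*
r3=11: ****
r4=100: *000*
r5=101: **00**
r6=110: *0*0*0*
r7=111: ********
r8=1000: *0000000*
r9=1001: **000000**
r10=1010: *0*00000*0*
r11=1011: ****0000****
r12=1100: *000*000*000*
r13=1101: **00**00**00**
r14=1110: *0*0*0*0*0*0*0*
r15=1111: ****************
r16=10000: *000000000000000*
r17=10001: **00000000000000**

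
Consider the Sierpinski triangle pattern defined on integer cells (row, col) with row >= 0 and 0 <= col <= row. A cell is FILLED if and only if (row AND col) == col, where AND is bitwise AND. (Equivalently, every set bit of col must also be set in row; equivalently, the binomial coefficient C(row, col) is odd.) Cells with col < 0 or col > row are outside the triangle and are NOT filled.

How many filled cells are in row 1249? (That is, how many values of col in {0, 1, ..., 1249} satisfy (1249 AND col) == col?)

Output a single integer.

1249 in binary = 10011100001
popcount(1249) = number of 1-bits in 10011100001 = 5
A col c satisfies (1249 AND c) == c iff every set bit of c is also set in 1249; each of the 5 set bits of 1249 can independently be on or off in c.
count = 2^5 = 32

Answer: 32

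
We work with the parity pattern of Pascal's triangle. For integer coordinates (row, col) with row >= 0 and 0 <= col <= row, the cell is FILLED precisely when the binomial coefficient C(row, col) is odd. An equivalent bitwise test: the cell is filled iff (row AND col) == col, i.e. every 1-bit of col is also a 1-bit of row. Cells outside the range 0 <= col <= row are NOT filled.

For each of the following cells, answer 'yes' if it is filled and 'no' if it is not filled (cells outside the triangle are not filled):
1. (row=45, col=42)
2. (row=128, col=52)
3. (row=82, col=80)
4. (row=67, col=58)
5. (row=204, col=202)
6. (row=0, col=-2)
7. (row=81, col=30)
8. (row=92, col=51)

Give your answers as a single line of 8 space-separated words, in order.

(45,42): row=0b101101, col=0b101010, row AND col = 0b101000 = 40; 40 != 42 -> empty
(128,52): row=0b10000000, col=0b110100, row AND col = 0b0 = 0; 0 != 52 -> empty
(82,80): row=0b1010010, col=0b1010000, row AND col = 0b1010000 = 80; 80 == 80 -> filled
(67,58): row=0b1000011, col=0b111010, row AND col = 0b10 = 2; 2 != 58 -> empty
(204,202): row=0b11001100, col=0b11001010, row AND col = 0b11001000 = 200; 200 != 202 -> empty
(0,-2): col outside [0, 0] -> not filled
(81,30): row=0b1010001, col=0b11110, row AND col = 0b10000 = 16; 16 != 30 -> empty
(92,51): row=0b1011100, col=0b110011, row AND col = 0b10000 = 16; 16 != 51 -> empty

Answer: no no yes no no no no no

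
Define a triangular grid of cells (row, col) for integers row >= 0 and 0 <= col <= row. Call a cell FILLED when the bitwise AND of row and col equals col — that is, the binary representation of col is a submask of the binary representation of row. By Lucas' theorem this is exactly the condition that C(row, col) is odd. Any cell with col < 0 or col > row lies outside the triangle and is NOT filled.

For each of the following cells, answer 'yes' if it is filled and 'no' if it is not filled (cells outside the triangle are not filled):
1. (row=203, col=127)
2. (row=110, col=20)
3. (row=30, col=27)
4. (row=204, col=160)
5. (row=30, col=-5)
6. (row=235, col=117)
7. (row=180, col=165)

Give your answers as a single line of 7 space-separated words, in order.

(203,127): row=0b11001011, col=0b1111111, row AND col = 0b1001011 = 75; 75 != 127 -> empty
(110,20): row=0b1101110, col=0b10100, row AND col = 0b100 = 4; 4 != 20 -> empty
(30,27): row=0b11110, col=0b11011, row AND col = 0b11010 = 26; 26 != 27 -> empty
(204,160): row=0b11001100, col=0b10100000, row AND col = 0b10000000 = 128; 128 != 160 -> empty
(30,-5): col outside [0, 30] -> not filled
(235,117): row=0b11101011, col=0b1110101, row AND col = 0b1100001 = 97; 97 != 117 -> empty
(180,165): row=0b10110100, col=0b10100101, row AND col = 0b10100100 = 164; 164 != 165 -> empty

Answer: no no no no no no no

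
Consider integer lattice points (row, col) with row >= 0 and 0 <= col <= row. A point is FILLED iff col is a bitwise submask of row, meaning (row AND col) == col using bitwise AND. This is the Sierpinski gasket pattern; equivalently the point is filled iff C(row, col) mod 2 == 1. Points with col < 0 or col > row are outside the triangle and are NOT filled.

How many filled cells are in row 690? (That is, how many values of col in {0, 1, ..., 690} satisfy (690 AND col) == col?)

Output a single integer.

Answer: 32

Derivation:
690 in binary = 1010110010
popcount(690) = number of 1-bits in 1010110010 = 5
A col c satisfies (690 AND c) == c iff every set bit of c is also set in 690; each of the 5 set bits of 690 can independently be on or off in c.
count = 2^5 = 32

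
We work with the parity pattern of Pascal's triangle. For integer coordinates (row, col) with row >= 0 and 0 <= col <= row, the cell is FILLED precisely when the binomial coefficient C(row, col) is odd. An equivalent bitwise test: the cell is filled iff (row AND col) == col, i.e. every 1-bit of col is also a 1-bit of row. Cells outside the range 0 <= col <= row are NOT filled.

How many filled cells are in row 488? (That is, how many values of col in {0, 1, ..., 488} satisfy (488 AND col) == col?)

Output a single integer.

Answer: 32

Derivation:
488 in binary = 111101000
popcount(488) = number of 1-bits in 111101000 = 5
A col c satisfies (488 AND c) == c iff every set bit of c is also set in 488; each of the 5 set bits of 488 can independently be on or off in c.
count = 2^5 = 32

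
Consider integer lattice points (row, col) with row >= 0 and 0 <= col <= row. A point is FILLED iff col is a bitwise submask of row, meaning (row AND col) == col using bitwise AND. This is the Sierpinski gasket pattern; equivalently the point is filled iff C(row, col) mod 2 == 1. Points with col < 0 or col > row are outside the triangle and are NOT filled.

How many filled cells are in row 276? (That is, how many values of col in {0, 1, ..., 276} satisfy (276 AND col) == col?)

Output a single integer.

276 in binary = 100010100
popcount(276) = number of 1-bits in 100010100 = 3
A col c satisfies (276 AND c) == c iff every set bit of c is also set in 276; each of the 3 set bits of 276 can independently be on or off in c.
count = 2^3 = 8

Answer: 8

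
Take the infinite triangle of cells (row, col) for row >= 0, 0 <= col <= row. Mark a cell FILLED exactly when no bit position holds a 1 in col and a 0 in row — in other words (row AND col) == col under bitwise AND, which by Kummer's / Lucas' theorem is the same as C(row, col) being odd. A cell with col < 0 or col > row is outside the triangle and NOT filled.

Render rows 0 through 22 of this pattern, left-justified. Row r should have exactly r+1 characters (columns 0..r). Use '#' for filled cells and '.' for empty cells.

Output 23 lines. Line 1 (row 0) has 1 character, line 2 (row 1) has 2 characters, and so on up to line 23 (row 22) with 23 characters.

r0=0: #
r1=1: ##
r2=10: #.#
r3=11: ####
r4=100: #...#
r5=101: ##..##
r6=110: #.#.#.#
r7=111: ########
r8=1000: #.......#
r9=1001: ##......##
r10=1010: #.#.....#.#
r11=1011: ####....####
r12=1100: #...#...#...#
r13=1101: ##..##..##..##
r14=1110: #.#.#.#.#.#.#.#
r15=1111: ################
r16=10000: #...............#
r17=10001: ##..............##
r18=10010: #.#.............#.#
r19=10011: ####............####
r20=10100: #...#...........#...#
r21=10101: ##..##..........##..##
r22=10110: #.#.#.#.........#.#.#.#

Answer: #
##
#.#
####
#...#
##..##
#.#.#.#
########
#.......#
##......##
#.#.....#.#
####....####
#...#...#...#
##..##..##..##
#.#.#.#.#.#.#.#
################
#...............#
##..............##
#.#.............#.#
####............####
#...#...........#...#
##..##..........##..##
#.#.#.#.........#.#.#.#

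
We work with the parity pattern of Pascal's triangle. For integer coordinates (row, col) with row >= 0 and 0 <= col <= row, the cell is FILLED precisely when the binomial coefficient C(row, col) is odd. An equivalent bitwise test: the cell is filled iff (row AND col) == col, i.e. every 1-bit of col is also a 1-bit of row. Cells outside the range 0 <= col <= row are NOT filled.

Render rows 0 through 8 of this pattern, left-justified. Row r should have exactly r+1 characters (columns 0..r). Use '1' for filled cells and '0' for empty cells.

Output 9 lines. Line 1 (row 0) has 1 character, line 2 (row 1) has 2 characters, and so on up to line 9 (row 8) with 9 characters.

r0=0: 1
r1=1: 11
r2=10: 101
r3=11: 1111
r4=100: 10001
r5=101: 110011
r6=110: 1010101
r7=111: 11111111
r8=1000: 100000001

Answer: 1
11
101
1111
10001
110011
1010101
11111111
100000001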